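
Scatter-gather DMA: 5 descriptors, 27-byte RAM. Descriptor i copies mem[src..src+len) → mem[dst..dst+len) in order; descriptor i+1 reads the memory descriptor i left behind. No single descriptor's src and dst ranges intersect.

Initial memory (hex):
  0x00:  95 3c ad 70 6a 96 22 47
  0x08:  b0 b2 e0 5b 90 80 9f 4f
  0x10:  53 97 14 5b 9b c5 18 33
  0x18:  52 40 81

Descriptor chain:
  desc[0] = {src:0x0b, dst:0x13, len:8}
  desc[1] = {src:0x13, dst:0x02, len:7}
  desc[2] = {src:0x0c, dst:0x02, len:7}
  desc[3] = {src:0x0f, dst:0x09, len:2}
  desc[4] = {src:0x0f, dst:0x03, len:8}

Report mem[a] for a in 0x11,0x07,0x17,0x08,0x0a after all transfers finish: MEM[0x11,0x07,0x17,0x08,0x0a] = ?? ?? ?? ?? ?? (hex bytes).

MEM[0x11,0x07,0x17,0x08,0x0a] = 97 5b 4f 90 9f

  after D0: wrote 8B at 0x13 = 5b90809f4f539714
  after D1: wrote 7B at 0x02 = 5b90809f4f5397
  after D2: wrote 7B at 0x02 = 90809f4f539714
  after D3: wrote 2B at 0x09 = 4f53
  after D4: wrote 8B at 0x03 = 4f5397145b90809f
query mem[0x11]=0x97, mem[0x07]=0x5b, mem[0x17]=0x4f, mem[0x08]=0x90, mem[0x0a]=0x9f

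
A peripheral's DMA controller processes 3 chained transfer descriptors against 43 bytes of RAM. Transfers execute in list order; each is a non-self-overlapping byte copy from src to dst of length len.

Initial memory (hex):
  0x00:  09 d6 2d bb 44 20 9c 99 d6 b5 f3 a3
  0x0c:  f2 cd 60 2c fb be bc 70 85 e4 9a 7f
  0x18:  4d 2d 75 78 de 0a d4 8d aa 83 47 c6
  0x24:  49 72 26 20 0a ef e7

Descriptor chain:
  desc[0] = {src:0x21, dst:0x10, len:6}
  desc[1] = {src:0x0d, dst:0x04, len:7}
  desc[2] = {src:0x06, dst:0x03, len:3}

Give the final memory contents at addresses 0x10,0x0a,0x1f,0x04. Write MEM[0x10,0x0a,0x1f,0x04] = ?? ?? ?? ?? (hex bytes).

  after D0: wrote 6B at 0x10 = 8347c6497226
  after D1: wrote 7B at 0x04 = cd602c8347c649
  after D2: wrote 3B at 0x03 = 2c8347
query mem[0x10]=0x83, mem[0x0a]=0x49, mem[0x1f]=0x8d, mem[0x04]=0x83

MEM[0x10,0x0a,0x1f,0x04] = 83 49 8d 83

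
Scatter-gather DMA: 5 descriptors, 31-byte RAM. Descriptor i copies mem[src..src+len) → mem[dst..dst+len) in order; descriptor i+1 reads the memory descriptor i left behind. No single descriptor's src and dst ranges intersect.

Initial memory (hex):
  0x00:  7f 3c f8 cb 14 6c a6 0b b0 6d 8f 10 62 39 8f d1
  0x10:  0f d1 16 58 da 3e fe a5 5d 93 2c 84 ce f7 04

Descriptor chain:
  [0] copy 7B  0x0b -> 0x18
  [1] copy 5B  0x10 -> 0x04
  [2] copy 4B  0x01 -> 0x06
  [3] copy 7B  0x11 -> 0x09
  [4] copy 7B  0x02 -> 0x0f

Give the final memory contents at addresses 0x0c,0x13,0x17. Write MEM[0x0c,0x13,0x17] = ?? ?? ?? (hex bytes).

MEM[0x0c,0x13,0x17] = da 3c a5

#0 dst[0x18+7] := {0x10,0x62,0x39,0x8f,0xd1,0x0f,0xd1}
#1 dst[0x04+5] := {0x0f,0xd1,0x16,0x58,0xda}
#2 dst[0x06+4] := {0x3c,0xf8,0xcb,0x0f}
#3 dst[0x09+7] := {0xd1,0x16,0x58,0xda,0x3e,0xfe,0xa5}
#4 dst[0x0f+7] := {0xf8,0xcb,0x0f,0xd1,0x3c,0xf8,0xcb}
query mem[0x0c]=0xda, mem[0x13]=0x3c, mem[0x17]=0xa5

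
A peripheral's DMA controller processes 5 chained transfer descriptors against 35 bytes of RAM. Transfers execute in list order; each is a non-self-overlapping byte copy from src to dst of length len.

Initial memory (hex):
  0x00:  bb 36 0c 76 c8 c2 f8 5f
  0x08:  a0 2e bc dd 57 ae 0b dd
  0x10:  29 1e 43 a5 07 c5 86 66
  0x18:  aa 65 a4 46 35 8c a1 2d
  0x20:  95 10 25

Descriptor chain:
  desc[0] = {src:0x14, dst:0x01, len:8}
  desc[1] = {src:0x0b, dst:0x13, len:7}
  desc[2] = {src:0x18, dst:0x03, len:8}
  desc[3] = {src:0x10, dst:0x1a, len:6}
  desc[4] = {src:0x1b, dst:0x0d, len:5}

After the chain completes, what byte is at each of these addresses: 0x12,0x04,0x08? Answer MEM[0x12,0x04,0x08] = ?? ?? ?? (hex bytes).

MEM[0x12,0x04,0x08] = 43 1e 8c

D0: mem[0x01..0x08] <- [07 c5 86 66 aa 65 a4 46]
D1: mem[0x13..0x19] <- [dd 57 ae 0b dd 29 1e]
D2: mem[0x03..0x0a] <- [29 1e a4 46 35 8c a1 2d]
D3: mem[0x1a..0x1f] <- [29 1e 43 dd 57 ae]
D4: mem[0x0d..0x11] <- [1e 43 dd 57 ae]
query mem[0x12]=0x43, mem[0x04]=0x1e, mem[0x08]=0x8c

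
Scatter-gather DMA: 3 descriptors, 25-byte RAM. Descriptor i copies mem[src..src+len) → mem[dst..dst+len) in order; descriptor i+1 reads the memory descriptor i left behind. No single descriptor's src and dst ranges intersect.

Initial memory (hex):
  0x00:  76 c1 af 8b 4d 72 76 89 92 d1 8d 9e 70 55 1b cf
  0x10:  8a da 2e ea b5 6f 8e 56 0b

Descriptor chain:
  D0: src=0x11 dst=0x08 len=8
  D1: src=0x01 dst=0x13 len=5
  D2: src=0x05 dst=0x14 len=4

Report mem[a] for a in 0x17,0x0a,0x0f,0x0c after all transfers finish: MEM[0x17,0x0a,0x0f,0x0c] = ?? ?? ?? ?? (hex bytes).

  after D0: wrote 8B at 0x08 = da2eeab56f8e560b
  after D1: wrote 5B at 0x13 = c1af8b4d72
  after D2: wrote 4B at 0x14 = 727689da
query mem[0x17]=0xda, mem[0x0a]=0xea, mem[0x0f]=0x0b, mem[0x0c]=0x6f

MEM[0x17,0x0a,0x0f,0x0c] = da ea 0b 6f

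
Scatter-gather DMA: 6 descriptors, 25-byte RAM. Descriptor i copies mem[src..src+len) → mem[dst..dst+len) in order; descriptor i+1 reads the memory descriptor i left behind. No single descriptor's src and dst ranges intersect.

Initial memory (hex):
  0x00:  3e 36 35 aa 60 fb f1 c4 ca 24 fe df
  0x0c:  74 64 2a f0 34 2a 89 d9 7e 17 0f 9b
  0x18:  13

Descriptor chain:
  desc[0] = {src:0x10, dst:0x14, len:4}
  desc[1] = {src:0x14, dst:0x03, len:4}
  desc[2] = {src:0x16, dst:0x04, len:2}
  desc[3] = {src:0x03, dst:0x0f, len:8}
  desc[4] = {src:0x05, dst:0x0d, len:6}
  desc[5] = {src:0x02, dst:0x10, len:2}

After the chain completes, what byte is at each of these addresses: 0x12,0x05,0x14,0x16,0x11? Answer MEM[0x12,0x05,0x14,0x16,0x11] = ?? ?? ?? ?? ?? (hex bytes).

[0] 0x10->0x14 len=4 : 34 2a 89 d9
[1] 0x14->0x03 len=4 : 34 2a 89 d9
[2] 0x16->0x04 len=2 : 89 d9
[3] 0x03->0x0f len=8 : 34 89 d9 d9 c4 ca 24 fe
[4] 0x05->0x0d len=6 : d9 d9 c4 ca 24 fe
[5] 0x02->0x10 len=2 : 35 34
query mem[0x12]=0xfe, mem[0x05]=0xd9, mem[0x14]=0xca, mem[0x16]=0xfe, mem[0x11]=0x34

MEM[0x12,0x05,0x14,0x16,0x11] = fe d9 ca fe 34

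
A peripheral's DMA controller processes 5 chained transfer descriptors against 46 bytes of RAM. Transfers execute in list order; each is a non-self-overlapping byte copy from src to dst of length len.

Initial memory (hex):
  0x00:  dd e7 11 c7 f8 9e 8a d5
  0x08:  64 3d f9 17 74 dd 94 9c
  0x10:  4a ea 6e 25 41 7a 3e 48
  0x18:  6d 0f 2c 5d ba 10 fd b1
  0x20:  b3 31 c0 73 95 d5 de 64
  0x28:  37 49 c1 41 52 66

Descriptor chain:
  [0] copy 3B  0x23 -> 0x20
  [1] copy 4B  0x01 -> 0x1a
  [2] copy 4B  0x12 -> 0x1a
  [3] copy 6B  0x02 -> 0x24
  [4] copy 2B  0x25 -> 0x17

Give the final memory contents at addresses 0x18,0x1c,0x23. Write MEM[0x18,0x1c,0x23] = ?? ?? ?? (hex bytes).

D0: mem[0x20..0x22] <- [73 95 d5]
D1: mem[0x1a..0x1d] <- [e7 11 c7 f8]
D2: mem[0x1a..0x1d] <- [6e 25 41 7a]
D3: mem[0x24..0x29] <- [11 c7 f8 9e 8a d5]
D4: mem[0x17..0x18] <- [c7 f8]
query mem[0x18]=0xf8, mem[0x1c]=0x41, mem[0x23]=0x73

MEM[0x18,0x1c,0x23] = f8 41 73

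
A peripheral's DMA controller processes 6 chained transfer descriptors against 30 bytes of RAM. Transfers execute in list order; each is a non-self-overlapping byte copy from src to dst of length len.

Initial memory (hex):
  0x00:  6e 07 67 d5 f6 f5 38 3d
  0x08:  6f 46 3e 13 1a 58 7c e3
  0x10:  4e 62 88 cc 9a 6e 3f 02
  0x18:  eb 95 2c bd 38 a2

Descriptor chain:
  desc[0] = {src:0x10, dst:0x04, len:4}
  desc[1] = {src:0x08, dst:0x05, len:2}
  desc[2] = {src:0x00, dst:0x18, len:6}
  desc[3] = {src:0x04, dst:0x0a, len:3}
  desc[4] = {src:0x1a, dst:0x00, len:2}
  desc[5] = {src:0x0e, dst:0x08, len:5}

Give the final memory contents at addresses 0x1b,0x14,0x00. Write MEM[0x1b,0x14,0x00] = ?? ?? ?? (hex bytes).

MEM[0x1b,0x14,0x00] = d5 9a 67

  after D0: wrote 4B at 0x04 = 4e6288cc
  after D1: wrote 2B at 0x05 = 6f46
  after D2: wrote 6B at 0x18 = 6e0767d54e6f
  after D3: wrote 3B at 0x0a = 4e6f46
  after D4: wrote 2B at 0x00 = 67d5
  after D5: wrote 5B at 0x08 = 7ce34e6288
query mem[0x1b]=0xd5, mem[0x14]=0x9a, mem[0x00]=0x67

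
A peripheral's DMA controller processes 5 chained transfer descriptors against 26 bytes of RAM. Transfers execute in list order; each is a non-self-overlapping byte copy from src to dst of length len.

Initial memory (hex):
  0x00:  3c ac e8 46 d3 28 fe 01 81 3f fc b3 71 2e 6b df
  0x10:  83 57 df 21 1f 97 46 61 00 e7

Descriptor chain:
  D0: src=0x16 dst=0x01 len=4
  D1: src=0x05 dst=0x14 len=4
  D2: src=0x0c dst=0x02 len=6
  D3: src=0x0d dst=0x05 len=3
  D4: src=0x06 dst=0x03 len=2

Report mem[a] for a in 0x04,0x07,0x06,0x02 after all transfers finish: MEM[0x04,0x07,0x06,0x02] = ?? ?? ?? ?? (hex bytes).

MEM[0x04,0x07,0x06,0x02] = df df 6b 71

#0 dst[0x01+4] := {0x46,0x61,0x00,0xe7}
#1 dst[0x14+4] := {0x28,0xfe,0x01,0x81}
#2 dst[0x02+6] := {0x71,0x2e,0x6b,0xdf,0x83,0x57}
#3 dst[0x05+3] := {0x2e,0x6b,0xdf}
#4 dst[0x03+2] := {0x6b,0xdf}
query mem[0x04]=0xdf, mem[0x07]=0xdf, mem[0x06]=0x6b, mem[0x02]=0x71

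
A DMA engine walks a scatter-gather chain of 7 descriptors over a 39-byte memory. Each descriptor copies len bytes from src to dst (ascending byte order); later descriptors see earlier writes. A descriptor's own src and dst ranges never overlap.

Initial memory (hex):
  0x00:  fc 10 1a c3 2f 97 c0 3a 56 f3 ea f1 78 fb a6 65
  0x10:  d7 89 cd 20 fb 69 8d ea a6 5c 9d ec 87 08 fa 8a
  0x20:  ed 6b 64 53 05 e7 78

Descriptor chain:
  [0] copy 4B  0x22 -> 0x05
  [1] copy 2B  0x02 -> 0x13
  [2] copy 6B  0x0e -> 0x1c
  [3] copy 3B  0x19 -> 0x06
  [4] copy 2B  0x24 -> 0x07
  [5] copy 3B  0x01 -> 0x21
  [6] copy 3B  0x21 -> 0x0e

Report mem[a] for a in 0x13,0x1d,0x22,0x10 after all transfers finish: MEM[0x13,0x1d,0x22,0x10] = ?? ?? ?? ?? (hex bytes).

  after D0: wrote 4B at 0x05 = 645305e7
  after D1: wrote 2B at 0x13 = 1ac3
  after D2: wrote 6B at 0x1c = a665d789cd1a
  after D3: wrote 3B at 0x06 = 5c9dec
  after D4: wrote 2B at 0x07 = 05e7
  after D5: wrote 3B at 0x21 = 101ac3
  after D6: wrote 3B at 0x0e = 101ac3
query mem[0x13]=0x1a, mem[0x1d]=0x65, mem[0x22]=0x1a, mem[0x10]=0xc3

MEM[0x13,0x1d,0x22,0x10] = 1a 65 1a c3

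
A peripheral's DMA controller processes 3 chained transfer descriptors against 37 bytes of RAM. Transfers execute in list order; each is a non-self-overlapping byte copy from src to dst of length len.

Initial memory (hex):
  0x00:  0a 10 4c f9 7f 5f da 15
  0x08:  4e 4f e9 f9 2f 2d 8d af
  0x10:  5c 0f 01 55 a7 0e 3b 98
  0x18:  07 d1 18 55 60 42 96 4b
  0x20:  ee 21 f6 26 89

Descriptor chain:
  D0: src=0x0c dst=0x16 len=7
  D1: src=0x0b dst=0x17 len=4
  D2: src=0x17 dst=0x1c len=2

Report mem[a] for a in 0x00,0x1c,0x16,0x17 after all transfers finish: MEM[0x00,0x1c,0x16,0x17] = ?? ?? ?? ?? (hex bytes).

#0 dst[0x16+7] := {0x2f,0x2d,0x8d,0xaf,0x5c,0x0f,0x01}
#1 dst[0x17+4] := {0xf9,0x2f,0x2d,0x8d}
#2 dst[0x1c+2] := {0xf9,0x2f}
query mem[0x00]=0x0a, mem[0x1c]=0xf9, mem[0x16]=0x2f, mem[0x17]=0xf9

MEM[0x00,0x1c,0x16,0x17] = 0a f9 2f f9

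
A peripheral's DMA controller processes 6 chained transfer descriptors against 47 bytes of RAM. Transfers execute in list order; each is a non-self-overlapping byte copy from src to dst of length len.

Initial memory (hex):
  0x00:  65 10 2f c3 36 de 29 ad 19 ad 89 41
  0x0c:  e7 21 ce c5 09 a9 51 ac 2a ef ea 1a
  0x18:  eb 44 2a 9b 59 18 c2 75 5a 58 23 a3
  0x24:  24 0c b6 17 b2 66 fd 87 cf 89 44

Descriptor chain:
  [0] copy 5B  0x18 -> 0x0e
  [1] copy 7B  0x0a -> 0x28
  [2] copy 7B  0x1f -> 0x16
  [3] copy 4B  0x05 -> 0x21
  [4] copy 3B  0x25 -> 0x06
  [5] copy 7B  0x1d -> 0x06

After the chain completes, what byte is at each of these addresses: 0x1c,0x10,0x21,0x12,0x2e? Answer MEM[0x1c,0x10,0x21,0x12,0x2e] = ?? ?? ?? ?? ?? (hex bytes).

D0: mem[0x0e..0x12] <- [eb 44 2a 9b 59]
D1: mem[0x28..0x2e] <- [89 41 e7 21 eb 44 2a]
D2: mem[0x16..0x1c] <- [75 5a 58 23 a3 24 0c]
D3: mem[0x21..0x24] <- [de 29 ad 19]
D4: mem[0x06..0x08] <- [0c b6 17]
D5: mem[0x06..0x0c] <- [18 c2 75 5a de 29 ad]
query mem[0x1c]=0x0c, mem[0x10]=0x2a, mem[0x21]=0xde, mem[0x12]=0x59, mem[0x2e]=0x2a

MEM[0x1c,0x10,0x21,0x12,0x2e] = 0c 2a de 59 2a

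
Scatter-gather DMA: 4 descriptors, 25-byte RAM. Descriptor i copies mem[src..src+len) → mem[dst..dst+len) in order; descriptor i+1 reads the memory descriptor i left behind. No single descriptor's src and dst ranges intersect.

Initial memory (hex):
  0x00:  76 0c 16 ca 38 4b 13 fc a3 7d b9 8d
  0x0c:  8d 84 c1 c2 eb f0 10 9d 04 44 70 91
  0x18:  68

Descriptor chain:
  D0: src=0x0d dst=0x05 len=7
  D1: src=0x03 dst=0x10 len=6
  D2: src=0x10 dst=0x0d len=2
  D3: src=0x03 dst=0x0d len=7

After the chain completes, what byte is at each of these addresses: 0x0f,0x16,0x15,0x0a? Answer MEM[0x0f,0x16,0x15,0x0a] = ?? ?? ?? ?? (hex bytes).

#0 dst[0x05+7] := {0x84,0xc1,0xc2,0xeb,0xf0,0x10,0x9d}
#1 dst[0x10+6] := {0xca,0x38,0x84,0xc1,0xc2,0xeb}
#2 dst[0x0d+2] := {0xca,0x38}
#3 dst[0x0d+7] := {0xca,0x38,0x84,0xc1,0xc2,0xeb,0xf0}
query mem[0x0f]=0x84, mem[0x16]=0x70, mem[0x15]=0xeb, mem[0x0a]=0x10

MEM[0x0f,0x16,0x15,0x0a] = 84 70 eb 10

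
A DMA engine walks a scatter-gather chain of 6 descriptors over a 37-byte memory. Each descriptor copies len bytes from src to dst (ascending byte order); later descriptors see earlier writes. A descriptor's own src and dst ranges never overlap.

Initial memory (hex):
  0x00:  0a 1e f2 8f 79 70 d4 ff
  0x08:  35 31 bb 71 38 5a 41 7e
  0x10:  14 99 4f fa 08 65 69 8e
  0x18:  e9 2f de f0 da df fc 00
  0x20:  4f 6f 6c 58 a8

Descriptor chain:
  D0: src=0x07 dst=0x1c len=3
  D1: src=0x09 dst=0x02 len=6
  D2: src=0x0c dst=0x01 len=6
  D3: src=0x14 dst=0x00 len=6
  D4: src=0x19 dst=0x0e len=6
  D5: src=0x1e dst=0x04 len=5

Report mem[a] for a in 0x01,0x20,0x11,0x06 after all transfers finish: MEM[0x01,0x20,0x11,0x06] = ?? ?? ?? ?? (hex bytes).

MEM[0x01,0x20,0x11,0x06] = 65 4f ff 4f

#0 dst[0x1c+3] := {0xff,0x35,0x31}
#1 dst[0x02+6] := {0x31,0xbb,0x71,0x38,0x5a,0x41}
#2 dst[0x01+6] := {0x38,0x5a,0x41,0x7e,0x14,0x99}
#3 dst[0x00+6] := {0x08,0x65,0x69,0x8e,0xe9,0x2f}
#4 dst[0x0e+6] := {0x2f,0xde,0xf0,0xff,0x35,0x31}
#5 dst[0x04+5] := {0x31,0x00,0x4f,0x6f,0x6c}
query mem[0x01]=0x65, mem[0x20]=0x4f, mem[0x11]=0xff, mem[0x06]=0x4f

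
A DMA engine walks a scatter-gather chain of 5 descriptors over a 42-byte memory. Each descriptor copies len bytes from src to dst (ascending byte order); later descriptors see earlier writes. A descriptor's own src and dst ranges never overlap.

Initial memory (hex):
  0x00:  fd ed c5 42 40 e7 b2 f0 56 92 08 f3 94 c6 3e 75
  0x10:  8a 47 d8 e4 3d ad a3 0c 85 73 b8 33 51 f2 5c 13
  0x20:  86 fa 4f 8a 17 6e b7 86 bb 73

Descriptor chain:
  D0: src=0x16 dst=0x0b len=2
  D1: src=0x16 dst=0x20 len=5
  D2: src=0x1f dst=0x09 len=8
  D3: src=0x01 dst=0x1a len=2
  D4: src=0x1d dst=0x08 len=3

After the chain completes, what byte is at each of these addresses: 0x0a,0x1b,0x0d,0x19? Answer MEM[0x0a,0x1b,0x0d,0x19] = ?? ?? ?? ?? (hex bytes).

D0: mem[0x0b..0x0c] <- [a3 0c]
D1: mem[0x20..0x24] <- [a3 0c 85 73 b8]
D2: mem[0x09..0x10] <- [13 a3 0c 85 73 b8 6e b7]
D3: mem[0x1a..0x1b] <- [ed c5]
D4: mem[0x08..0x0a] <- [f2 5c 13]
query mem[0x0a]=0x13, mem[0x1b]=0xc5, mem[0x0d]=0x73, mem[0x19]=0x73

MEM[0x0a,0x1b,0x0d,0x19] = 13 c5 73 73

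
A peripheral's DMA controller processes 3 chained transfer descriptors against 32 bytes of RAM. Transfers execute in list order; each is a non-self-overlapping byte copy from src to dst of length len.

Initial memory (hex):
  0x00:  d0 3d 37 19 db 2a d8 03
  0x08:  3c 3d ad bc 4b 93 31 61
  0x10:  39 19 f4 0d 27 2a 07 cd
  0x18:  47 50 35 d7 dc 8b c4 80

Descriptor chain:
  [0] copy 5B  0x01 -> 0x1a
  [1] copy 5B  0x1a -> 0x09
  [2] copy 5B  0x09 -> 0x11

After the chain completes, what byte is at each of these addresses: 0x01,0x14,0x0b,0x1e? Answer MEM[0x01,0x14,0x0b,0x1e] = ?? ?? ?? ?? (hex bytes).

  after D0: wrote 5B at 0x1a = 3d3719db2a
  after D1: wrote 5B at 0x09 = 3d3719db2a
  after D2: wrote 5B at 0x11 = 3d3719db2a
query mem[0x01]=0x3d, mem[0x14]=0xdb, mem[0x0b]=0x19, mem[0x1e]=0x2a

MEM[0x01,0x14,0x0b,0x1e] = 3d db 19 2a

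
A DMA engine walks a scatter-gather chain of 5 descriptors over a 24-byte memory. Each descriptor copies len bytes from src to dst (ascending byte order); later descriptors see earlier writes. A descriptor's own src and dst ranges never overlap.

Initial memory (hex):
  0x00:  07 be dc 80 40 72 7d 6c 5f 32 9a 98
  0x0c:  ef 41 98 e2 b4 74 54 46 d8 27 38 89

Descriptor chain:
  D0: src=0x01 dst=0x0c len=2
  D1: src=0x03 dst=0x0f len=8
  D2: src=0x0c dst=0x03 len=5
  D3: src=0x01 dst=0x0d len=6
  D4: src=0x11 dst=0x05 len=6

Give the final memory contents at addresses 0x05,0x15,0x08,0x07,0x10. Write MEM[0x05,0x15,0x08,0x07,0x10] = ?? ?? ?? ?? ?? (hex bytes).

  after D0: wrote 2B at 0x0c = bedc
  after D1: wrote 8B at 0x0f = 8040727d6c5f329a
  after D2: wrote 5B at 0x03 = bedc988040
  after D3: wrote 6B at 0x0d = bedcbedc9880
  after D4: wrote 6B at 0x05 = 98806c5f329a
query mem[0x05]=0x98, mem[0x15]=0x32, mem[0x08]=0x5f, mem[0x07]=0x6c, mem[0x10]=0xdc

MEM[0x05,0x15,0x08,0x07,0x10] = 98 32 5f 6c dc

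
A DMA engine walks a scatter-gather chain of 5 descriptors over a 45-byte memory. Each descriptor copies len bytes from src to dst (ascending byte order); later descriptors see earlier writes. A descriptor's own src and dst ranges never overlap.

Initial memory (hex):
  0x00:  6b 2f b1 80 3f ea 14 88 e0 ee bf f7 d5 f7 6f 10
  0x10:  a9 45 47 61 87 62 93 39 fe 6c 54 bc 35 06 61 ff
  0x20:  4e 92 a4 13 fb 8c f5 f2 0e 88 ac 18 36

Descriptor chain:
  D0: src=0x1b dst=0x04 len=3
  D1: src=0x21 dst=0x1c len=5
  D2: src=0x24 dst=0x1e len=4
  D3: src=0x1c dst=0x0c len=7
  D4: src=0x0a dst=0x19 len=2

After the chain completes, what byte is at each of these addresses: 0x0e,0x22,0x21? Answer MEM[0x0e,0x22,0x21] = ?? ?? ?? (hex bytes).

  after D0: wrote 3B at 0x04 = bc3506
  after D1: wrote 5B at 0x1c = 92a413fb8c
  after D2: wrote 4B at 0x1e = fb8cf5f2
  after D3: wrote 7B at 0x0c = 92a4fb8cf5f2a4
  after D4: wrote 2B at 0x19 = bff7
query mem[0x0e]=0xfb, mem[0x22]=0xa4, mem[0x21]=0xf2

MEM[0x0e,0x22,0x21] = fb a4 f2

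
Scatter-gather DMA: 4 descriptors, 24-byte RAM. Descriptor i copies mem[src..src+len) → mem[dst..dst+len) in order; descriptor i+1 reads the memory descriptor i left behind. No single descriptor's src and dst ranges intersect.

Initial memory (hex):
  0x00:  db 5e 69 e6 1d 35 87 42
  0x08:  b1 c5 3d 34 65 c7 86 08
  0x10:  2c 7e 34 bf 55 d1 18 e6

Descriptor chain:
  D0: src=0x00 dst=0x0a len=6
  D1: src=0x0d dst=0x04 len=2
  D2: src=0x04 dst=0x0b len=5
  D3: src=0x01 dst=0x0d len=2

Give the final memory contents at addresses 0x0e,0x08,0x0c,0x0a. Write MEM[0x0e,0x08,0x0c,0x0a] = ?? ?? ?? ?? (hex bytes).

D0: mem[0x0a..0x0f] <- [db 5e 69 e6 1d 35]
D1: mem[0x04..0x05] <- [e6 1d]
D2: mem[0x0b..0x0f] <- [e6 1d 87 42 b1]
D3: mem[0x0d..0x0e] <- [5e 69]
query mem[0x0e]=0x69, mem[0x08]=0xb1, mem[0x0c]=0x1d, mem[0x0a]=0xdb

MEM[0x0e,0x08,0x0c,0x0a] = 69 b1 1d db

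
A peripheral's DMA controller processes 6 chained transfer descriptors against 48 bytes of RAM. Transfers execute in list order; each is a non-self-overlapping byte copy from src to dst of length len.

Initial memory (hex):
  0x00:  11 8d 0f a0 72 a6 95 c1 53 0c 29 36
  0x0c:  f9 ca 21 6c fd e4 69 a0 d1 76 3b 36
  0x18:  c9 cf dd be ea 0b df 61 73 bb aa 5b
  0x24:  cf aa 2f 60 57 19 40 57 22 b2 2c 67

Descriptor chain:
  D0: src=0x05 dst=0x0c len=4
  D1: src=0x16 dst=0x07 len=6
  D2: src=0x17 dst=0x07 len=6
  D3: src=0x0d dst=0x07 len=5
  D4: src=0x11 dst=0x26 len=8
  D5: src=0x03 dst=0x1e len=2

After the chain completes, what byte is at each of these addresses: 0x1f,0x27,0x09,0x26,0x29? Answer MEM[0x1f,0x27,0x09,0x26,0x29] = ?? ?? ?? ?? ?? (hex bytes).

MEM[0x1f,0x27,0x09,0x26,0x29] = 72 69 53 e4 d1

#0 dst[0x0c+4] := {0xa6,0x95,0xc1,0x53}
#1 dst[0x07+6] := {0x3b,0x36,0xc9,0xcf,0xdd,0xbe}
#2 dst[0x07+6] := {0x36,0xc9,0xcf,0xdd,0xbe,0xea}
#3 dst[0x07+5] := {0x95,0xc1,0x53,0xfd,0xe4}
#4 dst[0x26+8] := {0xe4,0x69,0xa0,0xd1,0x76,0x3b,0x36,0xc9}
#5 dst[0x1e+2] := {0xa0,0x72}
query mem[0x1f]=0x72, mem[0x27]=0x69, mem[0x09]=0x53, mem[0x26]=0xe4, mem[0x29]=0xd1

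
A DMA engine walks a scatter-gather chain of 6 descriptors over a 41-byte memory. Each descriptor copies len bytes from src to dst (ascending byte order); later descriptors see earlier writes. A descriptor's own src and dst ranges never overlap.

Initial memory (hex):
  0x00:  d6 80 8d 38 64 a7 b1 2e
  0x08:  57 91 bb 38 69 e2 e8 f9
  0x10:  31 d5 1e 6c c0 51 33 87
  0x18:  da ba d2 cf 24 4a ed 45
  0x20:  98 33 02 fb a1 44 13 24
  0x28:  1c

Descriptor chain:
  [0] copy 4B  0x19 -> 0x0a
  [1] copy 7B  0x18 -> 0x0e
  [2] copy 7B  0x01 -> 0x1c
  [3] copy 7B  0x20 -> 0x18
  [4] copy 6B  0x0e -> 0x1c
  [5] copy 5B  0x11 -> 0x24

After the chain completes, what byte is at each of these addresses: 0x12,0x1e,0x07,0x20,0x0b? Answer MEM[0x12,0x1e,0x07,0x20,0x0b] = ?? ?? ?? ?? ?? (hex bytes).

[0] 0x19->0x0a len=4 : ba d2 cf 24
[1] 0x18->0x0e len=7 : da ba d2 cf 24 4a ed
[2] 0x01->0x1c len=7 : 80 8d 38 64 a7 b1 2e
[3] 0x20->0x18 len=7 : a7 b1 2e fb a1 44 13
[4] 0x0e->0x1c len=6 : da ba d2 cf 24 4a
[5] 0x11->0x24 len=5 : cf 24 4a ed 51
query mem[0x12]=0x24, mem[0x1e]=0xd2, mem[0x07]=0x2e, mem[0x20]=0x24, mem[0x0b]=0xd2

MEM[0x12,0x1e,0x07,0x20,0x0b] = 24 d2 2e 24 d2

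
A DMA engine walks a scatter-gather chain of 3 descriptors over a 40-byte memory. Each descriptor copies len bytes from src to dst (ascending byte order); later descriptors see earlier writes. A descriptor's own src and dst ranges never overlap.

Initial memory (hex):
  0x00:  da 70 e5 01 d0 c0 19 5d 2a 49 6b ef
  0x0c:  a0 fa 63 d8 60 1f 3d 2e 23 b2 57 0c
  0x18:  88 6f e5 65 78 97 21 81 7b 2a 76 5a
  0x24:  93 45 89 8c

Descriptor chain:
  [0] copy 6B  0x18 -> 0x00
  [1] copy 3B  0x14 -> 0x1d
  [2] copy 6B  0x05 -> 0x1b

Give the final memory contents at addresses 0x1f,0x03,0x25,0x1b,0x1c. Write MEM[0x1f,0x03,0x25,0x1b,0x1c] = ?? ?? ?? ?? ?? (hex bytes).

#0 dst[0x00+6] := {0x88,0x6f,0xe5,0x65,0x78,0x97}
#1 dst[0x1d+3] := {0x23,0xb2,0x57}
#2 dst[0x1b+6] := {0x97,0x19,0x5d,0x2a,0x49,0x6b}
query mem[0x1f]=0x49, mem[0x03]=0x65, mem[0x25]=0x45, mem[0x1b]=0x97, mem[0x1c]=0x19

MEM[0x1f,0x03,0x25,0x1b,0x1c] = 49 65 45 97 19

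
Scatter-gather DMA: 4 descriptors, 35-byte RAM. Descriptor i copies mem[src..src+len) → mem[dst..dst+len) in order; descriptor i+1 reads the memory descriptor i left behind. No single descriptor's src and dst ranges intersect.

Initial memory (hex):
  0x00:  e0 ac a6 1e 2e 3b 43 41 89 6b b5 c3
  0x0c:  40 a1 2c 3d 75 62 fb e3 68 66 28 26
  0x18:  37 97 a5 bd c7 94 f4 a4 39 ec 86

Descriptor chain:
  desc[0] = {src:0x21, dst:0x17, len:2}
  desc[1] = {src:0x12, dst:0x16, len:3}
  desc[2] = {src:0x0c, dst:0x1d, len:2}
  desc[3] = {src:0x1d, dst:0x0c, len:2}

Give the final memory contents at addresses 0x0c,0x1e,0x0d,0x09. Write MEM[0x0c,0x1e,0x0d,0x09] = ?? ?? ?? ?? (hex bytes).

D0: mem[0x17..0x18] <- [ec 86]
D1: mem[0x16..0x18] <- [fb e3 68]
D2: mem[0x1d..0x1e] <- [40 a1]
D3: mem[0x0c..0x0d] <- [40 a1]
query mem[0x0c]=0x40, mem[0x1e]=0xa1, mem[0x0d]=0xa1, mem[0x09]=0x6b

MEM[0x0c,0x1e,0x0d,0x09] = 40 a1 a1 6b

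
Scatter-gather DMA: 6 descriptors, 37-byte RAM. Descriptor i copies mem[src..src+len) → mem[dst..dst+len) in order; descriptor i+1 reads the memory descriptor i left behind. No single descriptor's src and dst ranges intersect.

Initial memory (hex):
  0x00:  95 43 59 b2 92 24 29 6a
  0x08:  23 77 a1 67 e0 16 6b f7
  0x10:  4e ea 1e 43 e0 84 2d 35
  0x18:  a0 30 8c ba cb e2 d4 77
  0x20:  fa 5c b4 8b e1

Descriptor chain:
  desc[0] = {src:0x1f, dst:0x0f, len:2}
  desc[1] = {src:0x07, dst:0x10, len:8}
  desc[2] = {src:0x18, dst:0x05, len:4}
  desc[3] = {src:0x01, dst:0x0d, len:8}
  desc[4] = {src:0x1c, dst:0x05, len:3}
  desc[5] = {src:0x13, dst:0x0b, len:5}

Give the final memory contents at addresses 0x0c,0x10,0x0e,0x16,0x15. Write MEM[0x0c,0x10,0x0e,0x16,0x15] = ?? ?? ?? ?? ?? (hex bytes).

MEM[0x0c,0x10,0x0e,0x16,0x15] = ba 92 16 16 e0

#0 dst[0x0f+2] := {0x77,0xfa}
#1 dst[0x10+8] := {0x6a,0x23,0x77,0xa1,0x67,0xe0,0x16,0x6b}
#2 dst[0x05+4] := {0xa0,0x30,0x8c,0xba}
#3 dst[0x0d+8] := {0x43,0x59,0xb2,0x92,0xa0,0x30,0x8c,0xba}
#4 dst[0x05+3] := {0xcb,0xe2,0xd4}
#5 dst[0x0b+5] := {0x8c,0xba,0xe0,0x16,0x6b}
query mem[0x0c]=0xba, mem[0x10]=0x92, mem[0x0e]=0x16, mem[0x16]=0x16, mem[0x15]=0xe0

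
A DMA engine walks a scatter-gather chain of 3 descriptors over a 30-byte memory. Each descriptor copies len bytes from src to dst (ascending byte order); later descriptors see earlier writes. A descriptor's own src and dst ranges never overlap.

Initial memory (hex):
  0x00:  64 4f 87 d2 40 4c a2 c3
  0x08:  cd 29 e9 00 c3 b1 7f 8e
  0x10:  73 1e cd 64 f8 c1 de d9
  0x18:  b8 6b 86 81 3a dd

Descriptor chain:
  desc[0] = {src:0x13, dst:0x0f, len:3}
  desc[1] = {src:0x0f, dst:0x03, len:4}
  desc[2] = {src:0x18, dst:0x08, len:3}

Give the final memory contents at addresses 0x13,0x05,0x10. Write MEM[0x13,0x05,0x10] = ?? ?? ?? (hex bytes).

  after D0: wrote 3B at 0x0f = 64f8c1
  after D1: wrote 4B at 0x03 = 64f8c1cd
  after D2: wrote 3B at 0x08 = b86b86
query mem[0x13]=0x64, mem[0x05]=0xc1, mem[0x10]=0xf8

MEM[0x13,0x05,0x10] = 64 c1 f8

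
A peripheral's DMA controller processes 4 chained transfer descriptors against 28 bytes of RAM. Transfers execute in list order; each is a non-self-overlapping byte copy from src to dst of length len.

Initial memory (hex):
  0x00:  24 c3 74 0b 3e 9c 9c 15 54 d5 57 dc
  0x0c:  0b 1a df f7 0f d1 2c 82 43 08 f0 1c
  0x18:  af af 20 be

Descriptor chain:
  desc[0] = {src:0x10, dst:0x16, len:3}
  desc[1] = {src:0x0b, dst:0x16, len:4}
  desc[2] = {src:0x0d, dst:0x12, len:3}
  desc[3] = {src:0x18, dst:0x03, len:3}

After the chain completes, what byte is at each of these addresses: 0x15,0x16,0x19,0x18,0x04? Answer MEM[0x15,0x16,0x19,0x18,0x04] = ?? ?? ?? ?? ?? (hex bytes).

  after D0: wrote 3B at 0x16 = 0fd12c
  after D1: wrote 4B at 0x16 = dc0b1adf
  after D2: wrote 3B at 0x12 = 1adff7
  after D3: wrote 3B at 0x03 = 1adf20
query mem[0x15]=0x08, mem[0x16]=0xdc, mem[0x19]=0xdf, mem[0x18]=0x1a, mem[0x04]=0xdf

MEM[0x15,0x16,0x19,0x18,0x04] = 08 dc df 1a df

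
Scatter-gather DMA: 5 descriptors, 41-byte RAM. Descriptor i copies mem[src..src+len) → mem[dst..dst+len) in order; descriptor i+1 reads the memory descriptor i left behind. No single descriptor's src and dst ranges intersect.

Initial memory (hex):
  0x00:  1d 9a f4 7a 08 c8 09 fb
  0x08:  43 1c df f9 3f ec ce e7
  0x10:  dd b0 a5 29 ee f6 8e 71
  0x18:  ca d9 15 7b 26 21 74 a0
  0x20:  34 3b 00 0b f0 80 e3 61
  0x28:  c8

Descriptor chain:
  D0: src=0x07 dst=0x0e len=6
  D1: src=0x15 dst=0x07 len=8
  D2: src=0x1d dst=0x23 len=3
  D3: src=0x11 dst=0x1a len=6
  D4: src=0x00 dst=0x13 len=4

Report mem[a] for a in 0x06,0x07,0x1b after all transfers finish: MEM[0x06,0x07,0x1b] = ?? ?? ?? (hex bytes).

MEM[0x06,0x07,0x1b] = 09 f6 f9

  after D0: wrote 6B at 0x0e = fb431cdff93f
  after D1: wrote 8B at 0x07 = f68e71cad9157b26
  after D2: wrote 3B at 0x23 = 2174a0
  after D3: wrote 6B at 0x1a = dff93feef68e
  after D4: wrote 4B at 0x13 = 1d9af47a
query mem[0x06]=0x09, mem[0x07]=0xf6, mem[0x1b]=0xf9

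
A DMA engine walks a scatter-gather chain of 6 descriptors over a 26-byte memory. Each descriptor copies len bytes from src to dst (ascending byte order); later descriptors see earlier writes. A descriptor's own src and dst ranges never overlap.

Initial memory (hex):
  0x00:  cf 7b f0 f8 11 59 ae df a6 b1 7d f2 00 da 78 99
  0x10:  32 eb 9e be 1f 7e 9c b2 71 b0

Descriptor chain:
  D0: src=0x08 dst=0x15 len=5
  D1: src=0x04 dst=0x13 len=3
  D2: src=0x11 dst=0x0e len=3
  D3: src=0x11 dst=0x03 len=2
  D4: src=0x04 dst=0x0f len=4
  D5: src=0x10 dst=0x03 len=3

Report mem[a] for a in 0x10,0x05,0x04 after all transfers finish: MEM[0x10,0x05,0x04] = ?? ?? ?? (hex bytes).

[0] 0x08->0x15 len=5 : a6 b1 7d f2 00
[1] 0x04->0x13 len=3 : 11 59 ae
[2] 0x11->0x0e len=3 : eb 9e 11
[3] 0x11->0x03 len=2 : eb 9e
[4] 0x04->0x0f len=4 : 9e 59 ae df
[5] 0x10->0x03 len=3 : 59 ae df
query mem[0x10]=0x59, mem[0x05]=0xdf, mem[0x04]=0xae

MEM[0x10,0x05,0x04] = 59 df ae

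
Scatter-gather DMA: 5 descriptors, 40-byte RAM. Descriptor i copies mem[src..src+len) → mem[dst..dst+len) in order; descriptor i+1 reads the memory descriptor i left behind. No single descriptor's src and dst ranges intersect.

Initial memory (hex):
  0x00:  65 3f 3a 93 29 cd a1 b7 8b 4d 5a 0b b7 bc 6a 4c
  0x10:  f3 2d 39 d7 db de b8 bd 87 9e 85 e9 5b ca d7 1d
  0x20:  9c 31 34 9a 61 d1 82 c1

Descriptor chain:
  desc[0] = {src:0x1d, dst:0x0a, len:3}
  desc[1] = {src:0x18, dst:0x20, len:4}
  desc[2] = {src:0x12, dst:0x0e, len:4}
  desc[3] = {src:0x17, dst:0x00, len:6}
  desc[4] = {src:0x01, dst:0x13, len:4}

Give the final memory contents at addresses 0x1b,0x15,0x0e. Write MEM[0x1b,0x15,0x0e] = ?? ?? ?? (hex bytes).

MEM[0x1b,0x15,0x0e] = e9 85 39

D0: mem[0x0a..0x0c] <- [ca d7 1d]
D1: mem[0x20..0x23] <- [87 9e 85 e9]
D2: mem[0x0e..0x11] <- [39 d7 db de]
D3: mem[0x00..0x05] <- [bd 87 9e 85 e9 5b]
D4: mem[0x13..0x16] <- [87 9e 85 e9]
query mem[0x1b]=0xe9, mem[0x15]=0x85, mem[0x0e]=0x39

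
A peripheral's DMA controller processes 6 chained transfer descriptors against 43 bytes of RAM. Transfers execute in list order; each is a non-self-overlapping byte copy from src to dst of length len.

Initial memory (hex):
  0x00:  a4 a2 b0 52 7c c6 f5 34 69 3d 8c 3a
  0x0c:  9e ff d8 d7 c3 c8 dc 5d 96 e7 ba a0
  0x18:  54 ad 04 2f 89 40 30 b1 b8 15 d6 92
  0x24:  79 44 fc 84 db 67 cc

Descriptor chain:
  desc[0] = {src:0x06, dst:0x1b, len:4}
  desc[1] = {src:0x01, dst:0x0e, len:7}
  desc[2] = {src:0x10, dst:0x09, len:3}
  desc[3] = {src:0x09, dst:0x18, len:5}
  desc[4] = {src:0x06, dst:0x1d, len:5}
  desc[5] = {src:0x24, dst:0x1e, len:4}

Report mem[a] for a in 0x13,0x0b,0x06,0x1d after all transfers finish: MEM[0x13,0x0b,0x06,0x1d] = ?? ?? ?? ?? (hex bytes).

#0 dst[0x1b+4] := {0xf5,0x34,0x69,0x3d}
#1 dst[0x0e+7] := {0xa2,0xb0,0x52,0x7c,0xc6,0xf5,0x34}
#2 dst[0x09+3] := {0x52,0x7c,0xc6}
#3 dst[0x18+5] := {0x52,0x7c,0xc6,0x9e,0xff}
#4 dst[0x1d+5] := {0xf5,0x34,0x69,0x52,0x7c}
#5 dst[0x1e+4] := {0x79,0x44,0xfc,0x84}
query mem[0x13]=0xf5, mem[0x0b]=0xc6, mem[0x06]=0xf5, mem[0x1d]=0xf5

MEM[0x13,0x0b,0x06,0x1d] = f5 c6 f5 f5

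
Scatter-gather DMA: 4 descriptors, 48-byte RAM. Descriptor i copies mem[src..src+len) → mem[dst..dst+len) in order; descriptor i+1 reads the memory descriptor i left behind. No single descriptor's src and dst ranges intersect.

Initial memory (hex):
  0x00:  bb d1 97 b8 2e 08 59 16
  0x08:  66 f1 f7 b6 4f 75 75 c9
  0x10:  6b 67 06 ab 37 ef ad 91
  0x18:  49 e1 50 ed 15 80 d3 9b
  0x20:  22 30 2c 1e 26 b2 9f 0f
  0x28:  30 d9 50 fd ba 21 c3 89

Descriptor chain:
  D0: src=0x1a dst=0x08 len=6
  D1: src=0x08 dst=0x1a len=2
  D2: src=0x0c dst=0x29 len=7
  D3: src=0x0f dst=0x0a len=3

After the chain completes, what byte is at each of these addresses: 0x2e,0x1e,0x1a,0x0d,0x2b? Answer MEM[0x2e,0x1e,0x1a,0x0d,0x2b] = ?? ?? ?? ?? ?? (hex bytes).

  after D0: wrote 6B at 0x08 = 50ed1580d39b
  after D1: wrote 2B at 0x1a = 50ed
  after D2: wrote 7B at 0x29 = d39b75c96b6706
  after D3: wrote 3B at 0x0a = c96b67
query mem[0x2e]=0x67, mem[0x1e]=0xd3, mem[0x1a]=0x50, mem[0x0d]=0x9b, mem[0x2b]=0x75

MEM[0x2e,0x1e,0x1a,0x0d,0x2b] = 67 d3 50 9b 75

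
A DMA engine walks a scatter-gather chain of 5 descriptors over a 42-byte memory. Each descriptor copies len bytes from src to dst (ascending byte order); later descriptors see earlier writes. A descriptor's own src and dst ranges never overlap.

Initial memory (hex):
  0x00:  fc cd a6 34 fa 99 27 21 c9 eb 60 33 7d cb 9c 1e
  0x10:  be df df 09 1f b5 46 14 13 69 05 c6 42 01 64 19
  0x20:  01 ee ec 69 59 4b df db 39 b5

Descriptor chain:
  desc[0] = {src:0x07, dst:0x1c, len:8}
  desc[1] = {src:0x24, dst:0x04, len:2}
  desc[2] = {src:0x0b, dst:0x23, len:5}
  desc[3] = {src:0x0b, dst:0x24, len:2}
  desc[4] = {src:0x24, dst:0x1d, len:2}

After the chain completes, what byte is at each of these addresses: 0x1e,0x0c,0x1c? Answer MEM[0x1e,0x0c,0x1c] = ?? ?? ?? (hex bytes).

[0] 0x07->0x1c len=8 : 21 c9 eb 60 33 7d cb 9c
[1] 0x24->0x04 len=2 : 59 4b
[2] 0x0b->0x23 len=5 : 33 7d cb 9c 1e
[3] 0x0b->0x24 len=2 : 33 7d
[4] 0x24->0x1d len=2 : 33 7d
query mem[0x1e]=0x7d, mem[0x0c]=0x7d, mem[0x1c]=0x21

MEM[0x1e,0x0c,0x1c] = 7d 7d 21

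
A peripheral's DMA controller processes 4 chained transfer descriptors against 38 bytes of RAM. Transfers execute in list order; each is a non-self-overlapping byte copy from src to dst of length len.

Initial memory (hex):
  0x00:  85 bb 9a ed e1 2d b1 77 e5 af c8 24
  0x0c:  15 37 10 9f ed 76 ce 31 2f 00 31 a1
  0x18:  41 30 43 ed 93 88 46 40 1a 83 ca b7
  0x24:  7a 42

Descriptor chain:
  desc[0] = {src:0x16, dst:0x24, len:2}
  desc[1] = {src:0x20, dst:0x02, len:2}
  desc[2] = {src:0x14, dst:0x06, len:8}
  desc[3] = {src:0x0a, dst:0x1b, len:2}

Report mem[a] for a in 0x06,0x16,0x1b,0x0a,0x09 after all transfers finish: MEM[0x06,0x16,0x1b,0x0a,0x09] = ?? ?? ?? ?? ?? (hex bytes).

D0: mem[0x24..0x25] <- [31 a1]
D1: mem[0x02..0x03] <- [1a 83]
D2: mem[0x06..0x0d] <- [2f 00 31 a1 41 30 43 ed]
D3: mem[0x1b..0x1c] <- [41 30]
query mem[0x06]=0x2f, mem[0x16]=0x31, mem[0x1b]=0x41, mem[0x0a]=0x41, mem[0x09]=0xa1

MEM[0x06,0x16,0x1b,0x0a,0x09] = 2f 31 41 41 a1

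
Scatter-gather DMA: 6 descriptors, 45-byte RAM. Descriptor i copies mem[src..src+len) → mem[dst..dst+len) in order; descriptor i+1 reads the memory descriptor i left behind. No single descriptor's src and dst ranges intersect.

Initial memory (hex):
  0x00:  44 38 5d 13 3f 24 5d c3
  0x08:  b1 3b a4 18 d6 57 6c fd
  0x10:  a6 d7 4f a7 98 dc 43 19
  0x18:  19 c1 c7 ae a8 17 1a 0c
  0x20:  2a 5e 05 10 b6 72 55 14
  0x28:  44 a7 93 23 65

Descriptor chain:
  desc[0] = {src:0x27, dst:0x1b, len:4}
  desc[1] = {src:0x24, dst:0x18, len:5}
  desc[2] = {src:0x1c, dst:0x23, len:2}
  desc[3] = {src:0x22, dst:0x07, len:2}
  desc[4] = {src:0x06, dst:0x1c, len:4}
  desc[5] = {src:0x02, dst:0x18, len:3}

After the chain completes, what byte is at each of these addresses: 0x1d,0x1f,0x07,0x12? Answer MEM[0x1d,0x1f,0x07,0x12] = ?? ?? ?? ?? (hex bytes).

#0 dst[0x1b+4] := {0x14,0x44,0xa7,0x93}
#1 dst[0x18+5] := {0xb6,0x72,0x55,0x14,0x44}
#2 dst[0x23+2] := {0x44,0xa7}
#3 dst[0x07+2] := {0x05,0x44}
#4 dst[0x1c+4] := {0x5d,0x05,0x44,0x3b}
#5 dst[0x18+3] := {0x5d,0x13,0x3f}
query mem[0x1d]=0x05, mem[0x1f]=0x3b, mem[0x07]=0x05, mem[0x12]=0x4f

MEM[0x1d,0x1f,0x07,0x12] = 05 3b 05 4f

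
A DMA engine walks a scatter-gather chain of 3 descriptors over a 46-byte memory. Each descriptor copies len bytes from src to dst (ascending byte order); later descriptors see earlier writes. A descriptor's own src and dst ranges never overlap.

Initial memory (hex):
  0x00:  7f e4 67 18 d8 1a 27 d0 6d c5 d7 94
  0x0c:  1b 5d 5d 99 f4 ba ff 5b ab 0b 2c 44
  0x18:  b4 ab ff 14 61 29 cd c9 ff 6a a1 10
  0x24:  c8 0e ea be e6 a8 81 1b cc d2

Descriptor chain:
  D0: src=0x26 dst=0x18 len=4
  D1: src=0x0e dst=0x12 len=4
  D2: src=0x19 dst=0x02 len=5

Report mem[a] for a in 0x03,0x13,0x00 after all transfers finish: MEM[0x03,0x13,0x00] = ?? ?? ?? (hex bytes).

  after D0: wrote 4B at 0x18 = eabee6a8
  after D1: wrote 4B at 0x12 = 5d99f4ba
  after D2: wrote 5B at 0x02 = bee6a86129
query mem[0x03]=0xe6, mem[0x13]=0x99, mem[0x00]=0x7f

MEM[0x03,0x13,0x00] = e6 99 7f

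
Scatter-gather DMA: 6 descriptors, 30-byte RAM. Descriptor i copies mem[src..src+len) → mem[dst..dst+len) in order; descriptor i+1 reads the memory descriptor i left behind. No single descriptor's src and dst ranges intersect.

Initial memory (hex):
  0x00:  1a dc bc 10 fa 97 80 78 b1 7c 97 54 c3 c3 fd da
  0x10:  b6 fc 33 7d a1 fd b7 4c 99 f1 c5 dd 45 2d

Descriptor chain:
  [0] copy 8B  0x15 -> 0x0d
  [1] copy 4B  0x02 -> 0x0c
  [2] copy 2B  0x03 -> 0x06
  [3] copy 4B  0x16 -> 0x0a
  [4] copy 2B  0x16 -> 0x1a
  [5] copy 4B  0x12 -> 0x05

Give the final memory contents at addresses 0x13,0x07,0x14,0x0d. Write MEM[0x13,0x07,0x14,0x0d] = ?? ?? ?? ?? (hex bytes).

  after D0: wrote 8B at 0x0d = fdb74c99f1c5dd45
  after D1: wrote 4B at 0x0c = bc10fa97
  after D2: wrote 2B at 0x06 = 10fa
  after D3: wrote 4B at 0x0a = b74c99f1
  after D4: wrote 2B at 0x1a = b74c
  after D5: wrote 4B at 0x05 = c5dd45fd
query mem[0x13]=0xdd, mem[0x07]=0x45, mem[0x14]=0x45, mem[0x0d]=0xf1

MEM[0x13,0x07,0x14,0x0d] = dd 45 45 f1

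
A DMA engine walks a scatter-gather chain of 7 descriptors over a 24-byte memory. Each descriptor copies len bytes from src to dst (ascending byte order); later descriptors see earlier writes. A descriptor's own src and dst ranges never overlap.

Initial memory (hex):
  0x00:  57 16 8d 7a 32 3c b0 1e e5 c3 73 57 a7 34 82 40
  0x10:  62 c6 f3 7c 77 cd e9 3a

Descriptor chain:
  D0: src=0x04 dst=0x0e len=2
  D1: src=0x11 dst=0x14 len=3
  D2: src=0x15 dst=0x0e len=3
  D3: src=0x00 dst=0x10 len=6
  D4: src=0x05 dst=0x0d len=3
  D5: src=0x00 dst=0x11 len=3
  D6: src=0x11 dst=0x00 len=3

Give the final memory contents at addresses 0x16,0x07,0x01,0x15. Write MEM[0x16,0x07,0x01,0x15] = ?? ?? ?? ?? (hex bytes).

#0 dst[0x0e+2] := {0x32,0x3c}
#1 dst[0x14+3] := {0xc6,0xf3,0x7c}
#2 dst[0x0e+3] := {0xf3,0x7c,0x3a}
#3 dst[0x10+6] := {0x57,0x16,0x8d,0x7a,0x32,0x3c}
#4 dst[0x0d+3] := {0x3c,0xb0,0x1e}
#5 dst[0x11+3] := {0x57,0x16,0x8d}
#6 dst[0x00+3] := {0x57,0x16,0x8d}
query mem[0x16]=0x7c, mem[0x07]=0x1e, mem[0x01]=0x16, mem[0x15]=0x3c

MEM[0x16,0x07,0x01,0x15] = 7c 1e 16 3c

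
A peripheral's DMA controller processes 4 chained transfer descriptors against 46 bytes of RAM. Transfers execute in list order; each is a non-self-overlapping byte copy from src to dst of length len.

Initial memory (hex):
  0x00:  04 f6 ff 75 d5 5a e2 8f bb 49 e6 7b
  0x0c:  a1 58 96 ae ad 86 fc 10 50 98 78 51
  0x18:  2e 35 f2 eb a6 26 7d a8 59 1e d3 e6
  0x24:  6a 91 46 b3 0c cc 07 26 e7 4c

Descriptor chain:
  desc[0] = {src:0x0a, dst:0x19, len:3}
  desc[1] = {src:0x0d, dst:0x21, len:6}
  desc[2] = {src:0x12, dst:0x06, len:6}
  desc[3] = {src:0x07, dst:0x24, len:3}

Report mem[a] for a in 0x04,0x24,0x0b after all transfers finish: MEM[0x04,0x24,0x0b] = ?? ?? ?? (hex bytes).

MEM[0x04,0x24,0x0b] = d5 10 51

#0 dst[0x19+3] := {0xe6,0x7b,0xa1}
#1 dst[0x21+6] := {0x58,0x96,0xae,0xad,0x86,0xfc}
#2 dst[0x06+6] := {0xfc,0x10,0x50,0x98,0x78,0x51}
#3 dst[0x24+3] := {0x10,0x50,0x98}
query mem[0x04]=0xd5, mem[0x24]=0x10, mem[0x0b]=0x51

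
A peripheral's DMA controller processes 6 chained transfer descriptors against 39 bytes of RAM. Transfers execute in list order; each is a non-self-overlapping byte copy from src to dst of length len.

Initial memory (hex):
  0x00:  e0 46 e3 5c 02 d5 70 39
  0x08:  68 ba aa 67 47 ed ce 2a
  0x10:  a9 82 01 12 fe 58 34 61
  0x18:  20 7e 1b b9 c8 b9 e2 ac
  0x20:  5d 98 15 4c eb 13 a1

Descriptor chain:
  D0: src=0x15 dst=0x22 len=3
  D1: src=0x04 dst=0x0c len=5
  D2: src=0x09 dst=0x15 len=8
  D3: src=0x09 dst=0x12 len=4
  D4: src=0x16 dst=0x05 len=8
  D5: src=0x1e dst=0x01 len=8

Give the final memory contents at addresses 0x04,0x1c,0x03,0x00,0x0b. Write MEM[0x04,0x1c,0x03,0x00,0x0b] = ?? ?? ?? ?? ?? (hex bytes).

MEM[0x04,0x1c,0x03,0x00,0x0b] = 98 68 5d e0 68

#0 dst[0x22+3] := {0x58,0x34,0x61}
#1 dst[0x0c+5] := {0x02,0xd5,0x70,0x39,0x68}
#2 dst[0x15+8] := {0xba,0xaa,0x67,0x02,0xd5,0x70,0x39,0x68}
#3 dst[0x12+4] := {0xba,0xaa,0x67,0x02}
#4 dst[0x05+8] := {0xaa,0x67,0x02,0xd5,0x70,0x39,0x68,0xb9}
#5 dst[0x01+8] := {0xe2,0xac,0x5d,0x98,0x58,0x34,0x61,0x13}
query mem[0x04]=0x98, mem[0x1c]=0x68, mem[0x03]=0x5d, mem[0x00]=0xe0, mem[0x0b]=0x68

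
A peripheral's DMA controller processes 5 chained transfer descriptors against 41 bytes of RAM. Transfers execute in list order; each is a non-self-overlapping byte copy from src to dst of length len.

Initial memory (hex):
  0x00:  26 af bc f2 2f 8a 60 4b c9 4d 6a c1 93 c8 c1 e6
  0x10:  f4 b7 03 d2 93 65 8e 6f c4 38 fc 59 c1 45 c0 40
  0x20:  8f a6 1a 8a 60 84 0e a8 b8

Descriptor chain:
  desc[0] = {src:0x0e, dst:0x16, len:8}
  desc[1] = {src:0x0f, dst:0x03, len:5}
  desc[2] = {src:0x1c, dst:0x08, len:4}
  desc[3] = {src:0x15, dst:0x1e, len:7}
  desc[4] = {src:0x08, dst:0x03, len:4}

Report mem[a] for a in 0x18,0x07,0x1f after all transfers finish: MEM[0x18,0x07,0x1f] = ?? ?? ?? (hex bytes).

MEM[0x18,0x07,0x1f] = f4 d2 c1

[0] 0x0e->0x16 len=8 : c1 e6 f4 b7 03 d2 93 65
[1] 0x0f->0x03 len=5 : e6 f4 b7 03 d2
[2] 0x1c->0x08 len=4 : 93 65 c0 40
[3] 0x15->0x1e len=7 : 65 c1 e6 f4 b7 03 d2
[4] 0x08->0x03 len=4 : 93 65 c0 40
query mem[0x18]=0xf4, mem[0x07]=0xd2, mem[0x1f]=0xc1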